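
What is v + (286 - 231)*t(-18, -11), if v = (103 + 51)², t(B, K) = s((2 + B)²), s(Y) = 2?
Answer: 23826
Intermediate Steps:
t(B, K) = 2
v = 23716 (v = 154² = 23716)
v + (286 - 231)*t(-18, -11) = 23716 + (286 - 231)*2 = 23716 + 55*2 = 23716 + 110 = 23826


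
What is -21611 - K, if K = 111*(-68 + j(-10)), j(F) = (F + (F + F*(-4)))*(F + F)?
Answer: 30337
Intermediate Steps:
j(F) = -4*F**2 (j(F) = (F + (F - 4*F))*(2*F) = (F - 3*F)*(2*F) = (-2*F)*(2*F) = -4*F**2)
K = -51948 (K = 111*(-68 - 4*(-10)**2) = 111*(-68 - 4*100) = 111*(-68 - 400) = 111*(-468) = -51948)
-21611 - K = -21611 - 1*(-51948) = -21611 + 51948 = 30337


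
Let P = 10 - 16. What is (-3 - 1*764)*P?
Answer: 4602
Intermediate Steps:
P = -6
(-3 - 1*764)*P = (-3 - 1*764)*(-6) = (-3 - 764)*(-6) = -767*(-6) = 4602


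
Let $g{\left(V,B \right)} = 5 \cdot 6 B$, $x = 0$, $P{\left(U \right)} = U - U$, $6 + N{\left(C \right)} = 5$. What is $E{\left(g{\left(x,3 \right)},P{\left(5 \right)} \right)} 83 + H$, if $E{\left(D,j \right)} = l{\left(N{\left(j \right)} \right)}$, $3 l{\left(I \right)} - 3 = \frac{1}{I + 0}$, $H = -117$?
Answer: $- \frac{185}{3} \approx -61.667$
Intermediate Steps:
$N{\left(C \right)} = -1$ ($N{\left(C \right)} = -6 + 5 = -1$)
$l{\left(I \right)} = 1 + \frac{1}{3 I}$ ($l{\left(I \right)} = 1 + \frac{1}{3 \left(I + 0\right)} = 1 + \frac{1}{3 I}$)
$P{\left(U \right)} = 0$
$g{\left(V,B \right)} = 30 B$
$E{\left(D,j \right)} = \frac{2}{3}$ ($E{\left(D,j \right)} = \frac{\frac{1}{3} - 1}{-1} = \left(-1\right) \left(- \frac{2}{3}\right) = \frac{2}{3}$)
$E{\left(g{\left(x,3 \right)},P{\left(5 \right)} \right)} 83 + H = \frac{2}{3} \cdot 83 - 117 = \frac{166}{3} - 117 = - \frac{185}{3}$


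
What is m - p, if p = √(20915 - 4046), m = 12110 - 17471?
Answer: -5361 - √16869 ≈ -5490.9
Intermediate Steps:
m = -5361
p = √16869 ≈ 129.88
m - p = -5361 - √16869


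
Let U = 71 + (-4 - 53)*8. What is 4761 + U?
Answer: 4376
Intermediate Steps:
U = -385 (U = 71 - 57*8 = 71 - 456 = -385)
4761 + U = 4761 - 385 = 4376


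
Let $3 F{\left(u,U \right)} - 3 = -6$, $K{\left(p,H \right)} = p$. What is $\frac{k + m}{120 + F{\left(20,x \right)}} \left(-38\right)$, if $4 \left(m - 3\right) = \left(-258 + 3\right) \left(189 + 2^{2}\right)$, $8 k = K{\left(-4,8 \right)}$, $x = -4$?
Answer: $\frac{934895}{238} \approx 3928.1$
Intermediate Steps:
$F{\left(u,U \right)} = -1$ ($F{\left(u,U \right)} = 1 + \frac{1}{3} \left(-6\right) = 1 - 2 = -1$)
$k = - \frac{1}{2}$ ($k = \frac{1}{8} \left(-4\right) = - \frac{1}{2} \approx -0.5$)
$m = - \frac{49203}{4}$ ($m = 3 + \frac{\left(-258 + 3\right) \left(189 + 2^{2}\right)}{4} = 3 + \frac{\left(-255\right) \left(189 + 4\right)}{4} = 3 + \frac{\left(-255\right) 193}{4} = 3 + \frac{1}{4} \left(-49215\right) = 3 - \frac{49215}{4} = - \frac{49203}{4} \approx -12301.0$)
$\frac{k + m}{120 + F{\left(20,x \right)}} \left(-38\right) = \frac{- \frac{1}{2} - \frac{49203}{4}}{120 - 1} \left(-38\right) = - \frac{49205}{4 \cdot 119} \left(-38\right) = \left(- \frac{49205}{4}\right) \frac{1}{119} \left(-38\right) = \left(- \frac{49205}{476}\right) \left(-38\right) = \frac{934895}{238}$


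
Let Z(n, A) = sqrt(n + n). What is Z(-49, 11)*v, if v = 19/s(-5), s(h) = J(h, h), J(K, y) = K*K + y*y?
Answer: 133*I*sqrt(2)/50 ≈ 3.7618*I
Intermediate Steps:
Z(n, A) = sqrt(2)*sqrt(n) (Z(n, A) = sqrt(2*n) = sqrt(2)*sqrt(n))
J(K, y) = K**2 + y**2
s(h) = 2*h**2 (s(h) = h**2 + h**2 = 2*h**2)
v = 19/50 (v = 19/((2*(-5)**2)) = 19/((2*25)) = 19/50 ≈ 0.38000)
Z(-49, 11)*v = (sqrt(2)*sqrt(-49))*(19/50) = (sqrt(2)*(7*I))*(19/50) = (7*I*sqrt(2))*(19/50) = 133*I*sqrt(2)/50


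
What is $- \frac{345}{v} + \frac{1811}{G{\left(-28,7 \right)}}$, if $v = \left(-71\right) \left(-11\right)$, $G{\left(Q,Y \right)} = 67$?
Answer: $\frac{1391276}{52327} \approx 26.588$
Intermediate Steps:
$v = 781$
$- \frac{345}{v} + \frac{1811}{G{\left(-28,7 \right)}} = - \frac{345}{781} + \frac{1811}{67} = \frac{1391276}{52327}$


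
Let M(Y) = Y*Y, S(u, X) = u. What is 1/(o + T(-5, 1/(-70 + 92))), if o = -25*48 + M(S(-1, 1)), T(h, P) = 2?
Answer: -1/1197 ≈ -0.00083542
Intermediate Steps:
M(Y) = Y²
o = -1199 (o = -25*48 + (-1)² = -1200 + 1 = -1199)
1/(o + T(-5, 1/(-70 + 92))) = 1/(-1199 + 2) = 1/(-1197) = -1/1197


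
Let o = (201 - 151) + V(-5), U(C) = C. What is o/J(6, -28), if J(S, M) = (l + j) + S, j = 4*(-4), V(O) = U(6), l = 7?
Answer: -56/3 ≈ -18.667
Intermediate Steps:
V(O) = 6
j = -16
J(S, M) = -9 + S (J(S, M) = (7 - 16) + S = -9 + S)
o = 56 (o = (201 - 151) + 6 = 50 + 6 = 56)
o/J(6, -28) = 56/(-9 + 6) = 56/(-3) = 56*(-1/3) = -56/3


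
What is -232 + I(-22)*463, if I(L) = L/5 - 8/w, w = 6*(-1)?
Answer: -24778/15 ≈ -1651.9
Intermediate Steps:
w = -6
I(L) = 4/3 + L/5 (I(L) = L/5 - 8/(-6) = L*(⅕) - 8*(-⅙) = L/5 + 4/3 = 4/3 + L/5)
-232 + I(-22)*463 = -232 + (4/3 + (⅕)*(-22))*463 = -232 + (4/3 - 22/5)*463 = -232 - 46/15*463 = -232 - 21298/15 = -24778/15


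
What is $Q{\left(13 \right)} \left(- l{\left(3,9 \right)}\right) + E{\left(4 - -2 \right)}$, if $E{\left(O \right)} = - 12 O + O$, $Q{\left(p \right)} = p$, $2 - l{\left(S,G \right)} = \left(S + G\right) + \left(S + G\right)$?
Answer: $220$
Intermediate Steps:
$l{\left(S,G \right)} = 2 - 2 G - 2 S$ ($l{\left(S,G \right)} = 2 - \left(\left(S + G\right) + \left(S + G\right)\right) = 2 - \left(\left(G + S\right) + \left(G + S\right)\right) = 2 - \left(2 G + 2 S\right) = 2 - 2 G - 2 S$)
$E{\left(O \right)} = - 11 O$
$Q{\left(13 \right)} \left(- l{\left(3,9 \right)}\right) + E{\left(4 - -2 \right)} = 13 \left(- (2 - 18 - 6)\right) - 11 \left(4 - -2\right) = 13 \left(- (2 - 18 - 6)\right) - 11 \left(4 + 2\right) = 13 \left(\left(-1\right) \left(-22\right)\right) - 66 = 13 \cdot 22 - 66 = 286 - 66 = 220$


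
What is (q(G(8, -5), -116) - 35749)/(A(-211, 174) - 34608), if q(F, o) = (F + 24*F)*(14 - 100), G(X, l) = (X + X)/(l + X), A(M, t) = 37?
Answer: 141647/103713 ≈ 1.3658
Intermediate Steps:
G(X, l) = 2*X/(X + l) (G(X, l) = (2*X)/(X + l) = 2*X/(X + l))
q(F, o) = -2150*F (q(F, o) = (25*F)*(-86) = -2150*F)
(q(G(8, -5), -116) - 35749)/(A(-211, 174) - 34608) = (-4300*8/(8 - 5) - 35749)/(37 - 34608) = (-4300*8/3 - 35749)/(-34571) = (-4300*8/3 - 35749)*(-1/34571) = (-2150*16/3 - 35749)*(-1/34571) = (-34400/3 - 35749)*(-1/34571) = -141647/3*(-1/34571) = 141647/103713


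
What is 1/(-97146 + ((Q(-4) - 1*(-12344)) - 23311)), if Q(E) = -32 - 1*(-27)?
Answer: -1/108118 ≈ -9.2492e-6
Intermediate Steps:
Q(E) = -5 (Q(E) = -32 + 27 = -5)
1/(-97146 + ((Q(-4) - 1*(-12344)) - 23311)) = 1/(-97146 + ((-5 - 1*(-12344)) - 23311)) = 1/(-97146 + ((-5 + 12344) - 23311)) = 1/(-97146 + (12339 - 23311)) = 1/(-97146 - 10972) = 1/(-108118) = -1/108118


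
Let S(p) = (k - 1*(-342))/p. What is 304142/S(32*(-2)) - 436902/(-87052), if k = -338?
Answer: -211809136621/43526 ≈ -4.8663e+6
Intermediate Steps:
S(p) = 4/p (S(p) = (-338 - 1*(-342))/p = (-338 + 342)/p = 4/p)
304142/S(32*(-2)) - 436902/(-87052) = 304142/((4/((32*(-2))))) - 436902/(-87052) = 304142/((4/(-64))) - 436902*(-1/87052) = 304142/((4*(-1/64))) + 218451/43526 = 304142/(-1/16) + 218451/43526 = 304142*(-16) + 218451/43526 = -4866272 + 218451/43526 = -211809136621/43526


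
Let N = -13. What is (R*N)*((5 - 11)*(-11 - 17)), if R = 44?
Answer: -96096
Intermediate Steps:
(R*N)*((5 - 11)*(-11 - 17)) = (44*(-13))*((5 - 11)*(-11 - 17)) = -(-3432)*(-28) = -572*168 = -96096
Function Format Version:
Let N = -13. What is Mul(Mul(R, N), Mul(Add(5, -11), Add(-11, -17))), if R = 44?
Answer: -96096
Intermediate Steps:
Mul(Mul(R, N), Mul(Add(5, -11), Add(-11, -17))) = Mul(Mul(44, -13), Mul(Add(5, -11), Add(-11, -17))) = Mul(-572, Mul(-6, -28)) = Mul(-572, 168) = -96096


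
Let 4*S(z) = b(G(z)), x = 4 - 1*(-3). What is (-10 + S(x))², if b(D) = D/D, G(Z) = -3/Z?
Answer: 1521/16 ≈ 95.063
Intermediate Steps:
x = 7 (x = 4 + 3 = 7)
b(D) = 1
S(z) = ¼ (S(z) = (¼)*1 = ¼)
(-10 + S(x))² = (-10 + ¼)² = (-39/4)² = 1521/16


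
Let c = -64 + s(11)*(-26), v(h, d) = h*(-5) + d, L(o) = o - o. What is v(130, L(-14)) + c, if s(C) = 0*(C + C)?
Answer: -714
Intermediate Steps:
L(o) = 0
s(C) = 0 (s(C) = 0*(2*C) = 0)
v(h, d) = d - 5*h (v(h, d) = -5*h + d = d - 5*h)
c = -64 (c = -64 + 0*(-26) = -64 + 0 = -64)
v(130, L(-14)) + c = (0 - 5*130) - 64 = (0 - 650) - 64 = -650 - 64 = -714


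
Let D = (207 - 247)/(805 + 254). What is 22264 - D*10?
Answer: 23577976/1059 ≈ 22264.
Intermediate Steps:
D = -40/1059 ≈ -0.037771
22264 - D*10 = 22264 - (-40)*10/1059 = 22264 - 1*(-400/1059) = 22264 + 400/1059 = 23577976/1059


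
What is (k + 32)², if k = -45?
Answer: 169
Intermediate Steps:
(k + 32)² = (-45 + 32)² = (-13)² = 169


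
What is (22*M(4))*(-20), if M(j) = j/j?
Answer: -440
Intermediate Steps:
M(j) = 1
(22*M(4))*(-20) = (22*1)*(-20) = 22*(-20) = -440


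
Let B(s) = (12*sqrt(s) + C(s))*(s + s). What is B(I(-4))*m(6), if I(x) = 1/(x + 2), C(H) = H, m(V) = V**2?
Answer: 18 - 216*I*sqrt(2) ≈ 18.0 - 305.47*I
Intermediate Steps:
I(x) = 1/(2 + x)
B(s) = 2*s*(s + 12*sqrt(s)) (B(s) = (12*sqrt(s) + s)*(s + s) = (s + 12*sqrt(s))*(2*s) = 2*s*(s + 12*sqrt(s)))
B(I(-4))*m(6) = (2*(1/(2 - 4))**2 + 24*(1/(2 - 4))**(3/2))*6**2 = (2*(1/(-2))**2 + 24*(1/(-2))**(3/2))*36 = (2*(-1/2)**2 + 24*(-1/2)**(3/2))*36 = (2*(1/4) + 24*(-I*sqrt(2)/4))*36 = (1/2 - 6*I*sqrt(2))*36 = 18 - 216*I*sqrt(2)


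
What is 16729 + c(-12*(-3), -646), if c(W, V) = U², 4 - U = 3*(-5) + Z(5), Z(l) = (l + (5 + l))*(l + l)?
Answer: 33890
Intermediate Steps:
Z(l) = 2*l*(5 + 2*l) (Z(l) = (5 + 2*l)*(2*l) = 2*l*(5 + 2*l))
U = -131 (U = 4 - (3*(-5) + 2*5*(5 + 2*5)) = 4 - (-15 + 2*5*(5 + 10)) = 4 - (-15 + 2*5*15) = 4 - (-15 + 150) = 4 - 1*135 = 4 - 135 = -131)
c(W, V) = 17161 (c(W, V) = (-131)² = 17161)
16729 + c(-12*(-3), -646) = 16729 + 17161 = 33890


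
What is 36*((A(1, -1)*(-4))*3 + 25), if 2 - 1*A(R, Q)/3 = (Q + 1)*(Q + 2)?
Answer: -1692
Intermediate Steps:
A(R, Q) = 6 - 3*(1 + Q)*(2 + Q) (A(R, Q) = 6 - 3*(Q + 1)*(Q + 2) = 6 - 3*(1 + Q)*(2 + Q))
36*((A(1, -1)*(-4))*3 + 25) = 36*((-3*(-1)*(3 - 1)*(-4))*3 + 25) = 36*((-3*(-1)*2*(-4))*3 + 25) = 36*((6*(-4))*3 + 25) = 36*(-24*3 + 25) = 36*(-72 + 25) = 36*(-47) = -1692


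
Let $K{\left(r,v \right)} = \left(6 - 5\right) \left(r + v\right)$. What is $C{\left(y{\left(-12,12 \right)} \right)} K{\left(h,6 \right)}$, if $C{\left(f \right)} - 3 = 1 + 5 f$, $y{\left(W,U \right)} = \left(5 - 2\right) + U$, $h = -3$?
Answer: $237$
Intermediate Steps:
$y{\left(W,U \right)} = 3 + U$
$K{\left(r,v \right)} = r + v$ ($K{\left(r,v \right)} = 1 \left(r + v\right) = r + v$)
$C{\left(f \right)} = 4 + 5 f$ ($C{\left(f \right)} = 3 + \left(1 + 5 f\right) = 4 + 5 f$)
$C{\left(y{\left(-12,12 \right)} \right)} K{\left(h,6 \right)} = \left(4 + 5 \left(3 + 12\right)\right) \left(-3 + 6\right) = \left(4 + 5 \cdot 15\right) 3 = \left(4 + 75\right) 3 = 79 \cdot 3 = 237$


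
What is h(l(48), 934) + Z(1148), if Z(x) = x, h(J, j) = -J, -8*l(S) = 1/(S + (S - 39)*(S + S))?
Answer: 8375809/7296 ≈ 1148.0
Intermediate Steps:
l(S) = -1/(8*(S + 2*S*(-39 + S))) (l(S) = -1/(8*(S + (S - 39)*(S + S))) = -1/(8*(S + (-39 + S)*(2*S))) = -1/(8*(S + 2*S*(-39 + S))))
h(l(48), 934) + Z(1148) = -(-1)/(8*48*(-77 + 2*48)) + 1148 = -(-1)/(8*48*(-77 + 96)) + 1148 = -(-1)/(8*48*19) + 1148 = -1*(-1/7296) + 1148 = 1/7296 + 1148 = 8375809/7296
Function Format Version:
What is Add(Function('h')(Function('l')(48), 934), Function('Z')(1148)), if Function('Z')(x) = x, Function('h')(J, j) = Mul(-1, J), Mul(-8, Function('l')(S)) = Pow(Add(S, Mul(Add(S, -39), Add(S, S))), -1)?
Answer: Rational(8375809, 7296) ≈ 1148.0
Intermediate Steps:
Function('l')(S) = Mul(Rational(-1, 8), Pow(Add(S, Mul(2, S, Add(-39, S))), -1)) (Function('l')(S) = Mul(Rational(-1, 8), Pow(Add(S, Mul(Add(S, -39), Add(S, S))), -1)) = Mul(Rational(-1, 8), Pow(Add(S, Mul(Add(-39, S), Mul(2, S))), -1)) = Mul(Rational(-1, 8), Pow(Add(S, Mul(2, S, Add(-39, S))), -1)))
Add(Function('h')(Function('l')(48), 934), Function('Z')(1148)) = Add(Mul(-1, Mul(Rational(-1, 8), Pow(48, -1), Pow(Add(-77, Mul(2, 48)), -1))), 1148) = Add(Mul(-1, Mul(Rational(-1, 8), Rational(1, 48), Pow(Add(-77, 96), -1))), 1148) = Add(Mul(-1, Mul(Rational(-1, 8), Rational(1, 48), Pow(19, -1))), 1148) = Add(Mul(-1, Mul(Rational(-1, 8), Rational(1, 48), Rational(1, 19))), 1148) = Add(Mul(-1, Rational(-1, 7296)), 1148) = Add(Rational(1, 7296), 1148) = Rational(8375809, 7296)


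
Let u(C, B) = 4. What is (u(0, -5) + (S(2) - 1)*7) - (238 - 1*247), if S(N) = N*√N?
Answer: 6 + 14*√2 ≈ 25.799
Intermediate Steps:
S(N) = N^(3/2)
(u(0, -5) + (S(2) - 1)*7) - (238 - 1*247) = (4 + (2^(3/2) - 1)*7) - (238 - 1*247) = (4 + (2*√2 - 1)*7) - (238 - 247) = (4 + (-1 + 2*√2)*7) - 1*(-9) = (4 + (-7 + 14*√2)) + 9 = (-3 + 14*√2) + 9 = 6 + 14*√2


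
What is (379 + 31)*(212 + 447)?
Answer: 270190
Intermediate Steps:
(379 + 31)*(212 + 447) = 410*659 = 270190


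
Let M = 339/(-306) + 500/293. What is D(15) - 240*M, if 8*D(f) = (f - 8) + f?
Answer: -2807769/19924 ≈ -140.92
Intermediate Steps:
D(f) = -1 + f/4 (D(f) = ((f - 8) + f)/8 = ((-8 + f) + f)/8 = (-8 + 2*f)/8 = -1 + f/4)
M = 17891/29886 (M = 339*(-1/306) + 500*(1/293) = -113/102 + 500/293 = 17891/29886 ≈ 0.59864)
D(15) - 240*M = (-1 + (1/4)*15) - 240*17891/29886 = (-1 + 15/4) - 715640/4981 = 11/4 - 715640/4981 = -2807769/19924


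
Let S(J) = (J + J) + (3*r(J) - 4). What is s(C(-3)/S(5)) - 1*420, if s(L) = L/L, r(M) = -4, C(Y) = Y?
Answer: -419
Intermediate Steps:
S(J) = -16 + 2*J (S(J) = (J + J) + (3*(-4) - 4) = 2*J + (-12 - 4) = 2*J - 16 = -16 + 2*J)
s(L) = 1
s(C(-3)/S(5)) - 1*420 = 1 - 1*420 = 1 - 420 = -419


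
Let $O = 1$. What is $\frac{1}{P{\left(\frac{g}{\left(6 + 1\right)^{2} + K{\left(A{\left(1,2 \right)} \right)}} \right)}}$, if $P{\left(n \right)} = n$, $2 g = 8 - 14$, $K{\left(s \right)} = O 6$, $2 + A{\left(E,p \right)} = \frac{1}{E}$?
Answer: $- \frac{55}{3} \approx -18.333$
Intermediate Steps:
$A{\left(E,p \right)} = -2 + \frac{1}{E}$
$K{\left(s \right)} = 6$ ($K{\left(s \right)} = 1 \cdot 6 = 6$)
$g = -3$ ($g = \frac{8 - 14}{2} = \frac{1}{2} \left(-6\right) = -3$)
$\frac{1}{P{\left(\frac{g}{\left(6 + 1\right)^{2} + K{\left(A{\left(1,2 \right)} \right)}} \right)}} = \frac{1}{\left(-3\right) \frac{1}{\left(6 + 1\right)^{2} + 6}} = \frac{1}{\left(-3\right) \frac{1}{7^{2} + 6}} = \frac{1}{\left(-3\right) \frac{1}{49 + 6}} = \frac{1}{\left(-3\right) \frac{1}{55}} = \frac{1}{- \frac{3}{55}} = - \frac{55}{3}$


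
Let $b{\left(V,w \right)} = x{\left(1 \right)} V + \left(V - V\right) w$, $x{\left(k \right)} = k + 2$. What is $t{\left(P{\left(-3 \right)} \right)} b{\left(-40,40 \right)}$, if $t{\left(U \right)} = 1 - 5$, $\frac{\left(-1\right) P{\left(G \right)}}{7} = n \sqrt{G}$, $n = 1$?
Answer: $480$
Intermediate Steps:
$x{\left(k \right)} = 2 + k$
$b{\left(V,w \right)} = 3 V$ ($b{\left(V,w \right)} = \left(2 + 1\right) V + \left(V - V\right) w = 3 V + 0 w = 3 V + 0 = 3 V$)
$P{\left(G \right)} = - 7 \sqrt{G}$ ($P{\left(G \right)} = - 7 \cdot 1 \sqrt{G} = - 7 \sqrt{G}$)
$t{\left(U \right)} = -4$ ($t{\left(U \right)} = 1 - 5 = -4$)
$t{\left(P{\left(-3 \right)} \right)} b{\left(-40,40 \right)} = - 4 \cdot 3 \left(-40\right) = \left(-4\right) \left(-120\right) = 480$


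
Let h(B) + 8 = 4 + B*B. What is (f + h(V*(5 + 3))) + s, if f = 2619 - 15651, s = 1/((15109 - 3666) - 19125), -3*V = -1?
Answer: -900791329/69138 ≈ -13029.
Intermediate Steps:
V = 1/3 (V = -1/3*(-1) = 1/3 ≈ 0.33333)
s = -1/7682 (s = 1/(11443 - 19125) = 1/(-7682) = -1/7682 ≈ -0.00013017)
h(B) = -4 + B**2 (h(B) = -8 + (4 + B*B) = -8 + (4 + B**2) = -4 + B**2)
f = -13032
(f + h(V*(5 + 3))) + s = (-13032 + (-4 + ((5 + 3)/3)**2)) - 1/7682 = (-13032 + (-4 + ((1/3)*8)**2)) - 1/7682 = (-13032 + (-4 + (8/3)**2)) - 1/7682 = (-13032 + (-4 + 64/9)) - 1/7682 = (-13032 + 28/9) - 1/7682 = -117260/9 - 1/7682 = -900791329/69138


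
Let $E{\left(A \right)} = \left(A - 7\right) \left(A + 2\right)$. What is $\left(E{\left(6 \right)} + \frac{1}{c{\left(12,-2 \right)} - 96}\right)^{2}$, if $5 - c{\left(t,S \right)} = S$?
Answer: $\frac{508369}{7921} \approx 64.18$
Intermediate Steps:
$E{\left(A \right)} = \left(-7 + A\right) \left(2 + A\right)$
$c{\left(t,S \right)} = 5 - S$
$\left(E{\left(6 \right)} + \frac{1}{c{\left(12,-2 \right)} - 96}\right)^{2} = \left(\left(-14 + 6^{2} - 30\right) + \frac{1}{\left(5 - -2\right) - 96}\right)^{2} = \left(\left(-14 + 36 - 30\right) + \frac{1}{\left(5 + 2\right) - 96}\right)^{2} = \left(-8 + \frac{1}{7 - 96}\right)^{2} = \left(-8 + \frac{1}{-89}\right)^{2} = \left(-8 - \frac{1}{89}\right)^{2} = \left(- \frac{713}{89}\right)^{2} = \frac{508369}{7921}$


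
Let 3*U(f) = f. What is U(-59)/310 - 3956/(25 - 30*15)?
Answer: 730801/79050 ≈ 9.2448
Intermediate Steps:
U(f) = f/3
U(-59)/310 - 3956/(25 - 30*15) = ((1/3)*(-59))/310 - 3956/(25 - 30*15) = -59/3*1/310 - 3956/(25 - 450) = -59/930 - 3956/(-425) = -59/930 - 3956*(-1/425) = -59/930 + 3956/425 = 730801/79050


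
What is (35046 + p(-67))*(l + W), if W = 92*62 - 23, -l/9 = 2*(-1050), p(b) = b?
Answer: 859818799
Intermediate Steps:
l = 18900 (l = -18*(-1050) = -9*(-2100) = 18900)
W = 5681 (W = 5704 - 23 = 5681)
(35046 + p(-67))*(l + W) = (35046 - 67)*(18900 + 5681) = 34979*24581 = 859818799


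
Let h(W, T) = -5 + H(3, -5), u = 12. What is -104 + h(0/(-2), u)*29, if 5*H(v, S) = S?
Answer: -278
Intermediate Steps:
H(v, S) = S/5
h(W, T) = -6 (h(W, T) = -5 + (1/5)*(-5) = -5 - 1 = -6)
-104 + h(0/(-2), u)*29 = -104 - 6*29 = -104 - 174 = -278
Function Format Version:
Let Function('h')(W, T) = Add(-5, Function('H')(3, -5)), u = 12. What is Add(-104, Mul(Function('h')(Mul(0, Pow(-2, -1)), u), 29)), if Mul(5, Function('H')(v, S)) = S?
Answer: -278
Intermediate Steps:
Function('H')(v, S) = Mul(Rational(1, 5), S)
Function('h')(W, T) = -6 (Function('h')(W, T) = Add(-5, Mul(Rational(1, 5), -5)) = Add(-5, -1) = -6)
Add(-104, Mul(Function('h')(Mul(0, Pow(-2, -1)), u), 29)) = Add(-104, Mul(-6, 29)) = Add(-104, -174) = -278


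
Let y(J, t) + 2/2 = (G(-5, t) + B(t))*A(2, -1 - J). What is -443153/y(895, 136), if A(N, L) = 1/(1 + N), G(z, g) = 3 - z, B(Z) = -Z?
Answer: 1329459/131 ≈ 10149.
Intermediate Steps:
y(J, t) = 5/3 - t/3 (y(J, t) = -1 + ((3 - 1*(-5)) - t)/(1 + 2) = -1 + ((3 + 5) - t)/3 = -1 + (8 - t)*(⅓) = -1 + (8/3 - t/3) = 5/3 - t/3)
-443153/y(895, 136) = -443153/(5/3 - ⅓*136) = -443153/(5/3 - 136/3) = -443153/(-131/3) = -443153*(-3/131) = 1329459/131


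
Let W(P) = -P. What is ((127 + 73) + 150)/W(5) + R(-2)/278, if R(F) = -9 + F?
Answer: -19471/278 ≈ -70.040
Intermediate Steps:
((127 + 73) + 150)/W(5) + R(-2)/278 = ((127 + 73) + 150)/((-1*5)) + (-9 - 2)/278 = (200 + 150)/(-5) - 11*1/278 = 350*(-1/5) - 11/278 = -70 - 11/278 = -19471/278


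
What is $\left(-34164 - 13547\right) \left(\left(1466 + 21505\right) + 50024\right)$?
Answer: $-3482664445$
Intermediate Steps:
$\left(-34164 - 13547\right) \left(\left(1466 + 21505\right) + 50024\right) = - 47711 \left(22971 + 50024\right) = \left(-47711\right) 72995 = -3482664445$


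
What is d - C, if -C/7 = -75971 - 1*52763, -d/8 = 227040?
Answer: -2717458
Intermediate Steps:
d = -1816320 (d = -8*227040 = -1816320)
C = 901138 (C = -7*(-75971 - 1*52763) = -7*(-75971 - 52763) = -7*(-128734) = 901138)
d - C = -1816320 - 1*901138 = -1816320 - 901138 = -2717458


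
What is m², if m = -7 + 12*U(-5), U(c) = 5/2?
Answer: 529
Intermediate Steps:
U(c) = 5/2 (U(c) = 5*(½) = 5/2)
m = 23 (m = -7 + 12*(5/2) = -7 + 30 = 23)
m² = 23² = 529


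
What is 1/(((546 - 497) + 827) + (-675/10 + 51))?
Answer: 2/1719 ≈ 0.0011635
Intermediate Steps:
1/(((546 - 497) + 827) + (-675/10 + 51)) = 1/((49 + 827) + (-675/10 + 51)) = 1/(876 + (-25*27/10 + 51)) = 1/(876 + (-135/2 + 51)) = 1/(876 - 33/2) = 1/(1719/2) = 2/1719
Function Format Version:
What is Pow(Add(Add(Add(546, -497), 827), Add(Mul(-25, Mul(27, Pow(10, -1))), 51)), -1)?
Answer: Rational(2, 1719) ≈ 0.0011635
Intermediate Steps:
Pow(Add(Add(Add(546, -497), 827), Add(Mul(-25, Mul(27, Pow(10, -1))), 51)), -1) = Pow(Add(Add(49, 827), Add(Mul(-25, Mul(27, Rational(1, 10))), 51)), -1) = Pow(Add(876, Add(Mul(-25, Rational(27, 10)), 51)), -1) = Pow(Add(876, Add(Rational(-135, 2), 51)), -1) = Pow(Add(876, Rational(-33, 2)), -1) = Pow(Rational(1719, 2), -1) = Rational(2, 1719)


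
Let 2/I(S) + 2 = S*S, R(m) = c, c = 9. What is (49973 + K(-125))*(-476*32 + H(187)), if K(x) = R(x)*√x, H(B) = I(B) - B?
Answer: -26943251333383/34967 - 24262027695*I*√5/34967 ≈ -7.7053e+8 - 1.5515e+6*I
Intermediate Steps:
R(m) = 9
I(S) = 2/(-2 + S²) (I(S) = 2/(-2 + S*S) = 2/(-2 + S²))
H(B) = -B + 2/(-2 + B²) (H(B) = 2/(-2 + B²) - B = -B + 2/(-2 + B²))
K(x) = 9*√x
(49973 + K(-125))*(-476*32 + H(187)) = (49973 + 9*√(-125))*(-476*32 + (-1*187 + 2/(-2 + 187²))) = (49973 + 9*(5*I*√5))*(-15232 + (-187 + 2/(-2 + 34969))) = (49973 + 45*I*√5)*(-15232 + (-187 + 2/34967)) = (49973 + 45*I*√5)*(-15232 - 6538827/34967) = (49973 + 45*I*√5)*(-539156171/34967) = -26943251333383/34967 - 24262027695*I*√5/34967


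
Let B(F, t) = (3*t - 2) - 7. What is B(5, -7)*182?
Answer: -5460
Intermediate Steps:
B(F, t) = -9 + 3*t (B(F, t) = (-2 + 3*t) - 7 = -9 + 3*t)
B(5, -7)*182 = (-9 + 3*(-7))*182 = (-9 - 21)*182 = -30*182 = -5460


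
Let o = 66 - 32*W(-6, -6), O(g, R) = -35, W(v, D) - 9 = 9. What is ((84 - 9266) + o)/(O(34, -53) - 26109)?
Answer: 2423/6536 ≈ 0.37072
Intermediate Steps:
W(v, D) = 18 (W(v, D) = 9 + 9 = 18)
o = -510 (o = 66 - 32*18 = 66 - 576 = -510)
((84 - 9266) + o)/(O(34, -53) - 26109) = ((84 - 9266) - 510)/(-35 - 26109) = (-9182 - 510)/(-26144) = -9692*(-1/26144) = 2423/6536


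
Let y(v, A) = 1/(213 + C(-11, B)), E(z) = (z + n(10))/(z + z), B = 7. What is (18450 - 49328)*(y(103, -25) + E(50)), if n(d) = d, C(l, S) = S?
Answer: -2053387/110 ≈ -18667.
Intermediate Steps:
E(z) = (10 + z)/(2*z) (E(z) = (z + 10)/(z + z) = (10 + z)/((2*z)) = (10 + z)*(1/(2*z)) = (10 + z)/(2*z))
y(v, A) = 1/220 (y(v, A) = 1/(213 + 7) = 1/220)
(18450 - 49328)*(y(103, -25) + E(50)) = (18450 - 49328)*(1/220 + (½)*(10 + 50)/50) = -30878*(1/220 + (½)*(1/50)*60) = -30878*(1/220 + ⅗) = -30878*133/220 = -2053387/110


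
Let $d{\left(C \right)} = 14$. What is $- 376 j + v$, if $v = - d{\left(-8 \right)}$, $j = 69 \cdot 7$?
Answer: $-181622$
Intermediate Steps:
$j = 483$
$v = -14$ ($v = \left(-1\right) 14 = -14$)
$- 376 j + v = \left(-376\right) 483 - 14 = -181608 - 14 = -181622$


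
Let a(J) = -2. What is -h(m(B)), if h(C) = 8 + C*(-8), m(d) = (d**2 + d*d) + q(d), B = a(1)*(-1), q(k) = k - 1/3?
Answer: 208/3 ≈ 69.333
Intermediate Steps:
q(k) = -1/3 + k (q(k) = k - 1*1/3 = k - 1/3 = -1/3 + k)
B = 2 (B = -2*(-1) = 2)
m(d) = -1/3 + d + 2*d**2 (m(d) = (d**2 + d*d) + (-1/3 + d) = (d**2 + d**2) + (-1/3 + d) = 2*d**2 + (-1/3 + d) = -1/3 + d + 2*d**2)
h(C) = 8 - 8*C
-h(m(B)) = -(8 - 8*(-1/3 + 2 + 2*2**2)) = -(8 - 8*(-1/3 + 2 + 2*4)) = -(8 - 8*(-1/3 + 2 + 8)) = -(8 - 8*29/3) = -(8 - 232/3) = -1*(-208/3) = 208/3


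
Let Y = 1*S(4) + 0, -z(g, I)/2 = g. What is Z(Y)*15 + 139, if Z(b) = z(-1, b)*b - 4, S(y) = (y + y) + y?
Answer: 439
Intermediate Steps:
z(g, I) = -2*g
S(y) = 3*y (S(y) = 2*y + y = 3*y)
Y = 12 (Y = 1*(3*4) + 0 = 1*12 + 0 = 12 + 0 = 12)
Z(b) = -4 + 2*b (Z(b) = (-2*(-1))*b - 4 = 2*b - 4 = -4 + 2*b)
Z(Y)*15 + 139 = (-4 + 2*12)*15 + 139 = (-4 + 24)*15 + 139 = 20*15 + 139 = 300 + 139 = 439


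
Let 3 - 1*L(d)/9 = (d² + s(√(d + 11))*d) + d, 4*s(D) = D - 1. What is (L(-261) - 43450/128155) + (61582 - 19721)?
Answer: -58381224427/102524 + 11745*I*√10/4 ≈ -5.6944e+5 + 9285.2*I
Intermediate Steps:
s(D) = -¼ + D/4 (s(D) = (D - 1)/4 = (-1 + D)/4 = -¼ + D/4)
L(d) = 27 - 9*d - 9*d² - 9*d*(-¼ + √(11 + d)/4) (L(d) = 27 - 9*((d² + (-¼ + √(d + 11)/4)*d) + d) = 27 - 9*((d² + (-¼ + √(11 + d)/4)*d) + d) = 27 - 9*((d² + d*(-¼ + √(11 + d)/4)) + d) = 27 - 9*(d + d² + d*(-¼ + √(11 + d)/4)) = 27 + (-9*d - 9*d² - 9*d*(-¼ + √(11 + d)/4)) = 27 - 9*d - 9*d² - 9*d*(-¼ + √(11 + d)/4))
(L(-261) - 43450/128155) + (61582 - 19721) = ((27 - 9*(-261)² - 27/4*(-261) - 9/4*(-261)*√(11 - 261)) - 43450/128155) + (61582 - 19721) = ((27 - 9*68121 + 7047/4 - 9/4*(-261)*√(-250)) - 43450*1/128155) + 41861 = ((27 - 613089 + 7047/4 - 9/4*(-261)*5*I*√10) - 8690/25631) + 41861 = ((27 - 613089 + 7047/4 + 11745*I*√10/4) - 8690/25631) + 41861 = ((-2445201/4 + 11745*I*√10/4) - 8690/25631) + 41861 = (-62672981591/102524 + 11745*I*√10/4) + 41861 = -58381224427/102524 + 11745*I*√10/4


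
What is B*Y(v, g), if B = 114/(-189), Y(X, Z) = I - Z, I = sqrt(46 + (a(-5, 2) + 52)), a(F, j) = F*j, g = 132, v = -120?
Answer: 1672/21 - 76*sqrt(22)/63 ≈ 73.961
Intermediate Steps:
I = 2*sqrt(22) (I = sqrt(46 + (-5*2 + 52)) = sqrt(46 + (-10 + 52)) = sqrt(46 + 42) = sqrt(88) = 2*sqrt(22) ≈ 9.3808)
Y(X, Z) = -Z + 2*sqrt(22) (Y(X, Z) = 2*sqrt(22) - Z = -Z + 2*sqrt(22))
B = -38/63 (B = 114*(-1/189) = -38/63 ≈ -0.60317)
B*Y(v, g) = -38*(-1*132 + 2*sqrt(22))/63 = -38*(-132 + 2*sqrt(22))/63 = 1672/21 - 76*sqrt(22)/63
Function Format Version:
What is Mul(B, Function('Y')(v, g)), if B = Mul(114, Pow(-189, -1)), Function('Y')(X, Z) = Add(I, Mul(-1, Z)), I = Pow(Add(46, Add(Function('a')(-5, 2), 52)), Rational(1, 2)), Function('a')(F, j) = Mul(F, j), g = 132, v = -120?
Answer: Add(Rational(1672, 21), Mul(Rational(-76, 63), Pow(22, Rational(1, 2)))) ≈ 73.961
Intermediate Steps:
I = Mul(2, Pow(22, Rational(1, 2))) (I = Pow(Add(46, Add(Mul(-5, 2), 52)), Rational(1, 2)) = Pow(Add(46, Add(-10, 52)), Rational(1, 2)) = Pow(Add(46, 42), Rational(1, 2)) = Pow(88, Rational(1, 2)) = Mul(2, Pow(22, Rational(1, 2))) ≈ 9.3808)
Function('Y')(X, Z) = Add(Mul(-1, Z), Mul(2, Pow(22, Rational(1, 2)))) (Function('Y')(X, Z) = Add(Mul(2, Pow(22, Rational(1, 2))), Mul(-1, Z)) = Add(Mul(-1, Z), Mul(2, Pow(22, Rational(1, 2)))))
B = Rational(-38, 63) (B = Mul(114, Rational(-1, 189)) = Rational(-38, 63) ≈ -0.60317)
Mul(B, Function('Y')(v, g)) = Mul(Rational(-38, 63), Add(Mul(-1, 132), Mul(2, Pow(22, Rational(1, 2))))) = Mul(Rational(-38, 63), Add(-132, Mul(2, Pow(22, Rational(1, 2))))) = Add(Rational(1672, 21), Mul(Rational(-76, 63), Pow(22, Rational(1, 2))))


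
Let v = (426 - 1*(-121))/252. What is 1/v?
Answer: 252/547 ≈ 0.46069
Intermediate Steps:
v = 547/252 (v = (426 + 121)*(1/252) = 547*(1/252) = 547/252 ≈ 2.1706)
1/v = 1/(547/252) = 252/547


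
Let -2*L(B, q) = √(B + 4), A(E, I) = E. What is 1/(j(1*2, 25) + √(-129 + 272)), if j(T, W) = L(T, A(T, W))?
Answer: 2/(-√6 + 2*√143) ≈ 0.093166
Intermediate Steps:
L(B, q) = -√(4 + B)/2 (L(B, q) = -√(B + 4)/2 = -√(4 + B)/2)
j(T, W) = -√(4 + T)/2
1/(j(1*2, 25) + √(-129 + 272)) = 1/(-√(4 + 1*2)/2 + √(-129 + 272)) = 1/(-√(4 + 2)/2 + √143) = 1/(-√6/2 + √143) = 1/(√143 - √6/2)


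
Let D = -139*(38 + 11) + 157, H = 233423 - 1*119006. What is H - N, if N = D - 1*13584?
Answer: 134655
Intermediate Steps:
H = 114417 (H = 233423 - 119006 = 114417)
D = -6654 (D = -139*49 + 157 = -6811 + 157 = -6654)
N = -20238 (N = -6654 - 1*13584 = -6654 - 13584 = -20238)
H - N = 114417 - 1*(-20238) = 114417 + 20238 = 134655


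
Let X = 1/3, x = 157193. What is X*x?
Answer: 157193/3 ≈ 52398.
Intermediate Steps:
X = ⅓ ≈ 0.33333
X*x = (⅓)*157193 = 157193/3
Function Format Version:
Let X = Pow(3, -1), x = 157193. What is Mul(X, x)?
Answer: Rational(157193, 3) ≈ 52398.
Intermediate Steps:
X = Rational(1, 3) ≈ 0.33333
Mul(X, x) = Mul(Rational(1, 3), 157193) = Rational(157193, 3)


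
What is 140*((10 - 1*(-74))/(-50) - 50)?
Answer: -36176/5 ≈ -7235.2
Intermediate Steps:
140*((10 - 1*(-74))/(-50) - 50) = 140*((10 + 74)*(-1/50) - 50) = 140*(84*(-1/50) - 50) = 140*(-42/25 - 50) = 140*(-1292/25) = -36176/5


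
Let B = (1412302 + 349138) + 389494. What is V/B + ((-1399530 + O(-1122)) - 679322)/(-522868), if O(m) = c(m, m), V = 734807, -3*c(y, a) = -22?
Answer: 202319364197/46860606613 ≈ 4.3175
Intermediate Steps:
c(y, a) = 22/3 (c(y, a) = -1/3*(-22) = 22/3)
O(m) = 22/3
B = 2150934 (B = 1761440 + 389494 = 2150934)
V/B + ((-1399530 + O(-1122)) - 679322)/(-522868) = 734807/2150934 + ((-1399530 + 22/3) - 679322)/(-522868) = 734807*(1/2150934) + (-4198568/3 - 679322)*(-1/522868) = 734807/2150934 - 6236534/3*(-1/522868) = 734807/2150934 + 3118267/784302 = 202319364197/46860606613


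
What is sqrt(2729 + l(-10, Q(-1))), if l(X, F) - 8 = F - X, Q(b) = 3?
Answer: 5*sqrt(110) ≈ 52.440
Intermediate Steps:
l(X, F) = 8 + F - X (l(X, F) = 8 + (F - X) = 8 + F - X)
sqrt(2729 + l(-10, Q(-1))) = sqrt(2729 + (8 + 3 - 1*(-10))) = sqrt(2729 + (8 + 3 + 10)) = sqrt(2729 + 21) = sqrt(2750) = 5*sqrt(110)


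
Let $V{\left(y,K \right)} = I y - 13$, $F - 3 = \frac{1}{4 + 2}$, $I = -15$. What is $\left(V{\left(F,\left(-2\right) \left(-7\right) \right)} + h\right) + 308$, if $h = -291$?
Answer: $- \frac{87}{2} \approx -43.5$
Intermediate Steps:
$F = \frac{19}{6}$ ($F = 3 + \frac{1}{4 + 2} = 3 + \frac{1}{6} = \frac{19}{6} \approx 3.1667$)
$V{\left(y,K \right)} = -13 - 15 y$ ($V{\left(y,K \right)} = - 15 y - 13 = -13 - 15 y$)
$\left(V{\left(F,\left(-2\right) \left(-7\right) \right)} + h\right) + 308 = \left(\left(-13 - \frac{95}{2}\right) - 291\right) + 308 = \left(- \frac{121}{2} - 291\right) + 308 = - \frac{703}{2} + 308 = - \frac{87}{2}$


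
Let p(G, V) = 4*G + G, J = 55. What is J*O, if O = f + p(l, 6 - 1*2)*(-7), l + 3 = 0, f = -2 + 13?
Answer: 6380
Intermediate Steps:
f = 11
l = -3 (l = -3 + 0 = -3)
p(G, V) = 5*G
O = 116 (O = 11 + (5*(-3))*(-7) = 11 - 15*(-7) = 11 + 105 = 116)
J*O = 55*116 = 6380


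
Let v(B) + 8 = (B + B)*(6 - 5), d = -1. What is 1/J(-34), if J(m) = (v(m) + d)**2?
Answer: 1/5929 ≈ 0.00016866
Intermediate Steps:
v(B) = -8 + 2*B (v(B) = -8 + (B + B)*(6 - 5) = -8 + (2*B)*1 = -8 + 2*B)
J(m) = (-9 + 2*m)**2 (J(m) = ((-8 + 2*m) - 1)**2 = (-9 + 2*m)**2)
1/J(-34) = 1/((-9 + 2*(-34))**2) = 1/((-9 - 68)**2) = 1/((-77)**2) = 1/5929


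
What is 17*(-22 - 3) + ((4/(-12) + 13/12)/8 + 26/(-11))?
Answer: -150399/352 ≈ -427.27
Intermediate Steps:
17*(-22 - 3) + ((4/(-12) + 13/12)/8 + 26/(-11)) = 17*(-25) + ((4*(-1/12) + 13*(1/12))*(⅛) + 26*(-1/11)) = -425 + ((-⅓ + 13/12)*(⅛) - 26/11) = -425 + ((¾)*(⅛) - 26/11) = -425 + (3/32 - 26/11) = -425 - 799/352 = -150399/352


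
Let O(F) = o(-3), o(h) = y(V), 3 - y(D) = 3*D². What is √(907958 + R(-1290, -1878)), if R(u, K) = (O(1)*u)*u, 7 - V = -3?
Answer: I*√493329742 ≈ 22211.0*I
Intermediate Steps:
V = 10 (V = 7 - 1*(-3) = 7 + 3 = 10)
y(D) = 3 - 3*D²
o(h) = -297 (o(h) = 3 - 3*10² = 3 - 3*100 = 3 - 300 = -297)
O(F) = -297
R(u, K) = -297*u² (R(u, K) = (-297*u)*u = -297*u²)
√(907958 + R(-1290, -1878)) = √(907958 - 297*(-1290)²) = √(907958 - 297*1664100) = √(907958 - 494237700) = √(-493329742) = I*√493329742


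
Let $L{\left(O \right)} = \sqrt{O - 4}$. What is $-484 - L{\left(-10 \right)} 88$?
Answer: $-484 - 88 i \sqrt{14} \approx -484.0 - 329.27 i$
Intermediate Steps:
$L{\left(O \right)} = \sqrt{-4 + O}$
$-484 - L{\left(-10 \right)} 88 = -484 - \sqrt{-4 - 10} \cdot 88 = -484 - \sqrt{-14} \cdot 88 = -484 - i \sqrt{14} \cdot 88 = -484 - 88 i \sqrt{14}$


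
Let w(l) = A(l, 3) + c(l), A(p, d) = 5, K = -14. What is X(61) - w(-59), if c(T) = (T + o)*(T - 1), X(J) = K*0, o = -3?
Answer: -3725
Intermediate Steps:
X(J) = 0 (X(J) = -14*0 = 0)
c(T) = (-1 + T)*(-3 + T) (c(T) = (T - 3)*(T - 1) = (-3 + T)*(-1 + T) = (-1 + T)*(-3 + T))
w(l) = 8 + l² - 4*l (w(l) = 5 + (3 + l² - 4*l) = 8 + l² - 4*l)
X(61) - w(-59) = 0 - (8 + (-59)² - 4*(-59)) = 0 - (8 + 3481 + 236) = 0 - 1*3725 = 0 - 3725 = -3725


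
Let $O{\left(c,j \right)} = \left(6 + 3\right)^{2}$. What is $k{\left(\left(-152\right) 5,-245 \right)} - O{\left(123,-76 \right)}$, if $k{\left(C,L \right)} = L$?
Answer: $-326$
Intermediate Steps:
$O{\left(c,j \right)} = 81$ ($O{\left(c,j \right)} = 9^{2} = 81$)
$k{\left(\left(-152\right) 5,-245 \right)} - O{\left(123,-76 \right)} = -245 - 81 = -326$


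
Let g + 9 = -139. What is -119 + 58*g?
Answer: -8703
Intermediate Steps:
g = -148 (g = -9 - 139 = -148)
-119 + 58*g = -119 + 58*(-148) = -119 - 8584 = -8703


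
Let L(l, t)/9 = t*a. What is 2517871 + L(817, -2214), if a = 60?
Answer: 1322311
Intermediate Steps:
L(l, t) = 540*t (L(l, t) = 9*(t*60) = 9*(60*t) = 540*t)
2517871 + L(817, -2214) = 2517871 + 540*(-2214) = 2517871 - 1195560 = 1322311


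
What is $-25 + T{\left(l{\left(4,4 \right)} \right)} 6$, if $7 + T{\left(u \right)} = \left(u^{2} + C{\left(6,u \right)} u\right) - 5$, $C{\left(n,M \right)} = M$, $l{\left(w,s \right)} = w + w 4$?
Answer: $4703$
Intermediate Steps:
$l{\left(w,s \right)} = 5 w$ ($l{\left(w,s \right)} = w + 4 w = 5 w$)
$T{\left(u \right)} = -12 + 2 u^{2}$ ($T{\left(u \right)} = -7 - \left(5 - u^{2} - u u\right) = -7 + \left(\left(u^{2} + u^{2}\right) - 5\right) = -7 + \left(2 u^{2} - 5\right) = -7 + \left(-5 + 2 u^{2}\right) = -12 + 2 u^{2}$)
$-25 + T{\left(l{\left(4,4 \right)} \right)} 6 = -25 + \left(-12 + 2 \left(5 \cdot 4\right)^{2}\right) 6 = -25 + \left(-12 + 2 \cdot 20^{2}\right) 6 = -25 + \left(-12 + 2 \cdot 400\right) 6 = -25 + \left(-12 + 800\right) 6 = -25 + 788 \cdot 6 = -25 + 4728 = 4703$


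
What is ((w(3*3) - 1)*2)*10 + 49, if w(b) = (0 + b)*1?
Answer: 209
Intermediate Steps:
w(b) = b (w(b) = b*1 = b)
((w(3*3) - 1)*2)*10 + 49 = ((3*3 - 1)*2)*10 + 49 = ((9 - 1)*2)*10 + 49 = (8*2)*10 + 49 = 16*10 + 49 = 160 + 49 = 209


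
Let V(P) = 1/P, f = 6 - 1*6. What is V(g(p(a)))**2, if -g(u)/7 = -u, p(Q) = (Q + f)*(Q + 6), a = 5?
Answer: 1/148225 ≈ 6.7465e-6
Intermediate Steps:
f = 0 (f = 6 - 6 = 0)
p(Q) = Q*(6 + Q) (p(Q) = (Q + 0)*(Q + 6) = Q*(6 + Q))
g(u) = 7*u (g(u) = -(-7)*u = 7*u)
V(g(p(a)))**2 = (1/(7*(5*(6 + 5))))**2 = (1/(7*(5*11)))**2 = (1/(7*55))**2 = (1/385)**2 = 1/148225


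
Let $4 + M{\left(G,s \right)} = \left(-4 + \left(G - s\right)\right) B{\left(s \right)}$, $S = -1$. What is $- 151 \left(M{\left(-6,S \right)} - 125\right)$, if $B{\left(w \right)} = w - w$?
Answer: $19479$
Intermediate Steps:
$B{\left(w \right)} = 0$
$M{\left(G,s \right)} = -4$ ($M{\left(G,s \right)} = -4 + \left(-4 + \left(G - s\right)\right) 0 = -4 + \left(-4 + G - s\right) 0 = -4 + 0 = -4$)
$- 151 \left(M{\left(-6,S \right)} - 125\right) = - 151 \left(-4 - 125\right) = \left(-151\right) \left(-129\right) = 19479$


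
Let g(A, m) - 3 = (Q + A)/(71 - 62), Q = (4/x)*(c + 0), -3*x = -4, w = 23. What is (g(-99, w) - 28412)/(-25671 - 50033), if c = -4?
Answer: 10658/28389 ≈ 0.37543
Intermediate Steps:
x = 4/3 (x = -1/3*(-4) = 4/3 ≈ 1.3333)
Q = -12 (Q = (4/(4/3))*(-4 + 0) = (4*(3/4))*(-4) = 3*(-4) = -12)
g(A, m) = 5/3 + A/9 (g(A, m) = 3 + (-12 + A)/(71 - 62) = 3 + (-12 + A)/9 = 3 + (-12 + A)*(1/9) = 3 + (-4/3 + A/9) = 5/3 + A/9)
(g(-99, w) - 28412)/(-25671 - 50033) = ((5/3 + (1/9)*(-99)) - 28412)/(-25671 - 50033) = ((5/3 - 11) - 28412)/(-75704) = (-28/3 - 28412)*(-1/75704) = -85264/3*(-1/75704) = 10658/28389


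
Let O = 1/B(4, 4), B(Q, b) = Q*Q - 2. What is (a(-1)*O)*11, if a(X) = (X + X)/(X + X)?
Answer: 11/14 ≈ 0.78571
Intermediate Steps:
a(X) = 1 (a(X) = (2*X)/((2*X)) = (2*X)*(1/(2*X)) = 1)
B(Q, b) = -2 + Q² (B(Q, b) = Q² - 2 = -2 + Q²)
O = 1/14 (O = 1/(-2 + 4²) = 1/(-2 + 16) = 1/14 ≈ 0.071429)
(a(-1)*O)*11 = (1*(1/14))*11 = (1/14)*11 = 11/14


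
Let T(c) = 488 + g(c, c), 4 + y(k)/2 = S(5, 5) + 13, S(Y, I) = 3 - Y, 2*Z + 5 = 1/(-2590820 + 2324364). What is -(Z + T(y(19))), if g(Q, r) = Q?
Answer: -266189543/532912 ≈ -499.50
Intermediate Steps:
Z = -1332281/532912 (Z = -5/2 + 1/(2*(-2590820 + 2324364)) = -5/2 + (½)/(-266456) = -5/2 + (½)*(-1/266456) = -5/2 - 1/532912 = -1332281/532912 ≈ -2.5000)
y(k) = 14 (y(k) = -8 + 2*((3 - 1*5) + 13) = -8 + 2*((3 - 5) + 13) = -8 + 2*(-2 + 13) = -8 + 2*11 = -8 + 22 = 14)
T(c) = 488 + c
-(Z + T(y(19))) = -(-1332281/532912 + (488 + 14)) = -(-1332281/532912 + 502) = -1*266189543/532912 = -266189543/532912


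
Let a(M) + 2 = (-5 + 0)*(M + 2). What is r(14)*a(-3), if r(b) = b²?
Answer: 588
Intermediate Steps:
a(M) = -12 - 5*M (a(M) = -2 + (-5 + 0)*(M + 2) = -2 - 5*(2 + M) = -2 + (-10 - 5*M) = -12 - 5*M)
r(14)*a(-3) = 14²*(-12 - 5*(-3)) = 196*(-12 + 15) = 196*3 = 588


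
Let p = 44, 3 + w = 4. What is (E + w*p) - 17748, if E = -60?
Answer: -17764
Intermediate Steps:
w = 1 (w = -3 + 4 = 1)
(E + w*p) - 17748 = (-60 + 1*44) - 17748 = (-60 + 44) - 17748 = -16 - 17748 = -17764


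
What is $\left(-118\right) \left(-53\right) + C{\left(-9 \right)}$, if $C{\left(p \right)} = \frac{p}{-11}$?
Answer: $\frac{68803}{11} \approx 6254.8$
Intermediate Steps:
$C{\left(p \right)} = - \frac{p}{11}$ ($C{\left(p \right)} = p \left(- \frac{1}{11}\right) = - \frac{p}{11}$)
$\left(-118\right) \left(-53\right) + C{\left(-9 \right)} = \left(-118\right) \left(-53\right) - - \frac{9}{11} = 6254 + \frac{9}{11} = \frac{68803}{11}$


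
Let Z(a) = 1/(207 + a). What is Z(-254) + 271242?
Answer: 12748373/47 ≈ 2.7124e+5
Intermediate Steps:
Z(-254) + 271242 = 1/(207 - 254) + 271242 = 1/(-47) + 271242 = -1/47 + 271242 = 12748373/47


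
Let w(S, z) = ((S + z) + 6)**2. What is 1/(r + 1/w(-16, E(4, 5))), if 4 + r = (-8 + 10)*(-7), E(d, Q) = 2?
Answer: -64/1151 ≈ -0.055604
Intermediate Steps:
w(S, z) = (6 + S + z)**2
r = -18 (r = -4 + (-8 + 10)*(-7) = -4 + 2*(-7) = -4 - 14 = -18)
1/(r + 1/w(-16, E(4, 5))) = 1/(-18 + 1/((6 - 16 + 2)**2)) = 1/(-18 + 1/((-8)**2)) = 1/(-18 + 1/64) = 1/(-1151/64) = -64/1151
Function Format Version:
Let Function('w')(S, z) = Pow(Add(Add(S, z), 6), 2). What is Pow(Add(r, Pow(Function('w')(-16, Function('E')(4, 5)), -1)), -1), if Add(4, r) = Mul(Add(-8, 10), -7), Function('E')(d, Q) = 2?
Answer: Rational(-64, 1151) ≈ -0.055604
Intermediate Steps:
Function('w')(S, z) = Pow(Add(6, S, z), 2)
r = -18 (r = Add(-4, Mul(Add(-8, 10), -7)) = Add(-4, Mul(2, -7)) = Add(-4, -14) = -18)
Pow(Add(r, Pow(Function('w')(-16, Function('E')(4, 5)), -1)), -1) = Pow(Add(-18, Pow(Pow(Add(6, -16, 2), 2), -1)), -1) = Pow(Add(-18, Pow(Pow(-8, 2), -1)), -1) = Pow(Add(-18, Pow(64, -1)), -1) = Pow(Add(-18, Rational(1, 64)), -1) = Pow(Rational(-1151, 64), -1) = Rational(-64, 1151)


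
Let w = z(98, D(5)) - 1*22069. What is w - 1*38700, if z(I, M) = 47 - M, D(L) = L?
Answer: -60727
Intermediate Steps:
w = -22027 (w = (47 - 1*5) - 1*22069 = (47 - 5) - 22069 = 42 - 22069 = -22027)
w - 1*38700 = -22027 - 1*38700 = -22027 - 38700 = -60727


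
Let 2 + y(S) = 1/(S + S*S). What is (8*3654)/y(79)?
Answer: -61582080/4213 ≈ -14617.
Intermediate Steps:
y(S) = -2 + 1/(S + S**2) (y(S) = -2 + 1/(S + S*S) = -2 + 1/(S + S**2))
(8*3654)/y(79) = (8*3654)/(((1 - 2*79 - 2*79**2)/(79*(1 + 79)))) = 29232/(((1/79)*(1 - 158 - 2*6241)/80)) = 29232/(((1/79)*(1/80)*(1 - 158 - 12482))) = 29232/(((1/79)*(1/80)*(-12639))) = 29232/(-12639/6320) = 29232*(-6320/12639) = -61582080/4213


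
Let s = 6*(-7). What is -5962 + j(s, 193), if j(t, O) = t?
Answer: -6004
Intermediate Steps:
s = -42
-5962 + j(s, 193) = -5962 - 42 = -6004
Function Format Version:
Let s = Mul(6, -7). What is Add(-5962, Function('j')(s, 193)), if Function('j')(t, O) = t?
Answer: -6004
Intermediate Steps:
s = -42
Add(-5962, Function('j')(s, 193)) = Add(-5962, -42) = -6004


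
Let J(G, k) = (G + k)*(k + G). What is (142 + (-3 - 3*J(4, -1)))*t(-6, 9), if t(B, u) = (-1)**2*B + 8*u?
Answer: 7392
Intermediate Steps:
t(B, u) = B + 8*u (t(B, u) = 1*B + 8*u = B + 8*u)
J(G, k) = (G + k)**2 (J(G, k) = (G + k)*(G + k) = (G + k)**2)
(142 + (-3 - 3*J(4, -1)))*t(-6, 9) = (142 + (-3 - 3*(4 - 1)**2))*(-6 + 8*9) = (142 + (-3 - 3*3**2))*(-6 + 72) = (142 + (-3 - 3*9))*66 = (142 + (-3 - 27))*66 = (142 - 30)*66 = 112*66 = 7392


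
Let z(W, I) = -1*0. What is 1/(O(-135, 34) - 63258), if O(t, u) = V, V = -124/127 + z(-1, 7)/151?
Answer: -127/8033890 ≈ -1.5808e-5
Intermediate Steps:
z(W, I) = 0
V = -124/127 (V = -124/127 + 0/151 = -124*1/127 + 0*(1/151) = -124/127 + 0 = -124/127 ≈ -0.97638)
O(t, u) = -124/127
1/(O(-135, 34) - 63258) = 1/(-124/127 - 63258) = 1/(-8033890/127) = -127/8033890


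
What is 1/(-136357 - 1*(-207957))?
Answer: 1/71600 ≈ 1.3966e-5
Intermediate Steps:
1/(-136357 - 1*(-207957)) = 1/(-136357 + 207957) = 1/71600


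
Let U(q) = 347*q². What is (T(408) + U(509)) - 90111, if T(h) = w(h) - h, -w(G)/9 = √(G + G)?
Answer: 89810588 - 36*√51 ≈ 8.9810e+7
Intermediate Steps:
w(G) = -9*√2*√G (w(G) = -9*√(G + G) = -9*√2*√G)
T(h) = -h - 9*√2*√h (T(h) = -9*√2*√h - h = -h - 9*√2*√h)
(T(408) + U(509)) - 90111 = ((-1*408 - 9*√2*√408) + 347*509²) - 90111 = ((-408 - 9*√2*2*√102) + 347*259081) - 90111 = ((-408 - 36*√51) + 89901107) - 90111 = (89900699 - 36*√51) - 90111 = 89810588 - 36*√51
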